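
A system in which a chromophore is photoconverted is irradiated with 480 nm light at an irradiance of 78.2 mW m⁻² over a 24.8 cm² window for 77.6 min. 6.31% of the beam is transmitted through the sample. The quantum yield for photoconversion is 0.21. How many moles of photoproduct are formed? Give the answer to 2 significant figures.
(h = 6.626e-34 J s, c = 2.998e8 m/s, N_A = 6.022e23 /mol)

7.1e-7 mol

Photon energy at 480 nm: hc/λ = (6.626e-34)(2.998e8)/(480e-9) = 4.138e-19 J.
Energy delivered: (78.2 mW m⁻²)(24.8e-4 m²)(4656 s) = 0.9030 J.
Photons incident: 0.9030 / 4.138e-19 = 2.182e18, i.e. 2.182e18/6.022e23 = 3.623e-6 mol.
Fraction absorbed: 1 − 6.31/100 = 0.9369.
Photons absorbed: 0.9369 × 3.623e-6 = 3.394e-6 mol.
Product: Φ × n_abs = 0.21 × 3.394e-6 = 7.127e-7 mol.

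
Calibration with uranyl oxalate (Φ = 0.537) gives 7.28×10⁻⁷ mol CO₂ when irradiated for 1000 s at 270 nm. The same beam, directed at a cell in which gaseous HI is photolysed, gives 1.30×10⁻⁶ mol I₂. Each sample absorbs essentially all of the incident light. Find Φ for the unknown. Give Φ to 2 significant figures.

Photons absorbed by the actinometer: 7.28×10⁻⁷ / 0.537 = 1.356×10⁻⁶ mol.
Φ(unknown) = 1.30×10⁻⁶ / 1.356×10⁻⁶ = 0.96.

Φ = 0.96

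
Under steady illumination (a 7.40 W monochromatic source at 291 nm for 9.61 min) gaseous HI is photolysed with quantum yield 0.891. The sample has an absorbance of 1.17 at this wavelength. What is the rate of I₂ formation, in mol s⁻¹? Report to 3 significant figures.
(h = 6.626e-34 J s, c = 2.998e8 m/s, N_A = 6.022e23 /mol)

1.50e-5 mol s⁻¹

Photon energy at 291 nm: hc/λ = (6.626e-34)(2.998e8)/(291e-9) = 6.826e-19 J.
Energy delivered: (7.40 W)(576.6 s) = 4267 J.
Photons incident: 4267 / 6.826e-19 = 6.251e21, i.e. 6.251e21/6.022e23 = 0.01038 mol.
Fraction absorbed: 1 − 10^(−1.17) = 0.9324.
Photons absorbed: 0.9324 × 0.01038 = 0.009678 mol.
Product formed: 0.891 × 0.009678 = 0.008623 mol.
Rate: 0.008623 / 576.6 s = 1.50e-5 mol s⁻¹.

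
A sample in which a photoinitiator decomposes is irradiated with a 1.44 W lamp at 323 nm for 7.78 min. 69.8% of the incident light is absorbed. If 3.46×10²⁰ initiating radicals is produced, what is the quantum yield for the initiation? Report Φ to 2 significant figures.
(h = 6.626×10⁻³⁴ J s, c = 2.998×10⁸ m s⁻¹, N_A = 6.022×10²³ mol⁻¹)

Φ = 0.45

Product: 3.46×10²⁰ / 6.022×10²³ = 5.746×10⁻⁴ mol.
Photon energy at 323 nm: hc/λ = (6.626×10⁻³⁴)(2.998×10⁸)/(323×10⁻⁹) = 6.150×10⁻¹⁹ J.
Energy delivered: (1.44 W)(466.8 s) = 672.2 J.
Photons incident: 672.2 / 6.150×10⁻¹⁹ = 1.093×10²¹, i.e. 1.093×10²¹/6.022×10²³ = 0.001815 mol.
Photons absorbed: 0.698 × 0.001815 = 0.001267 mol.
Φ = 5.746×10⁻⁴ mol / 0.001267 mol photons = 0.45.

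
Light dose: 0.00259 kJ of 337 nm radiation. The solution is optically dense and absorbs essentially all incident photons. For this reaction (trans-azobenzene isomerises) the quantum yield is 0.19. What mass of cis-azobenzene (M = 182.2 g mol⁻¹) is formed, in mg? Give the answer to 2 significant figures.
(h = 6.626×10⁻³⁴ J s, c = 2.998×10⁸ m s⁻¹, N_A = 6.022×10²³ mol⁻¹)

Photon energy at 337 nm: hc/λ = (6.626×10⁻³⁴)(2.998×10⁸)/(337×10⁻⁹) = 5.895×10⁻¹⁹ J.
Incident energy: 0.00259 kJ = 2.59 J.
Photons incident: 2.59 / 5.895×10⁻¹⁹ = 4.394×10¹⁸, i.e. 4.394×10¹⁸/6.022×10²³ = 7.297×10⁻⁶ mol.
Product: Φ × n_abs = 0.19 × 7.297×10⁻⁶ = 1.386×10⁻⁶ mol.
Mass: 1.386×10⁻⁶ × 182.2 = 2.525×10⁻⁴ g = 0.25 mg.

0.25 mg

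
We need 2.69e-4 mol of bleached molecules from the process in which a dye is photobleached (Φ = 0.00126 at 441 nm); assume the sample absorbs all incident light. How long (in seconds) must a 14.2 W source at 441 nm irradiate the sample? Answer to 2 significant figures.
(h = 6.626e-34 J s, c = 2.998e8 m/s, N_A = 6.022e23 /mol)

t ≈ 4100 s

Photons that must be absorbed: 2.69e-4 / 0.00126 = 0.2135 mol.
Photon energy: hc/λ = 4.504e-19 J; per mole, 2.712e5 J mol⁻¹.
Energy required: 0.2135 × 2.712e5 = 5.790e4 J.
Time: 5.790e4 J / 14.2 W = 4100 s.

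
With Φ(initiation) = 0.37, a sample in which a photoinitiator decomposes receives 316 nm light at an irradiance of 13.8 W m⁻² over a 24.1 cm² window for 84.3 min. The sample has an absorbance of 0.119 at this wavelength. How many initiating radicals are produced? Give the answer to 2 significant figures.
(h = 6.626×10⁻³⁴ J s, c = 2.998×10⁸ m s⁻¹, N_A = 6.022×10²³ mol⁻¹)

Photon energy at 316 nm: hc/λ = (6.626×10⁻³⁴)(2.998×10⁸)/(316×10⁻⁹) = 6.286×10⁻¹⁹ J.
Energy delivered: (13.8 W m⁻²)(24.1×10⁻⁴ m²)(5058 s) = 168.2 J.
Photons incident: 168.2 / 6.286×10⁻¹⁹ = 2.676×10²⁰, i.e. 2.676×10²⁰/6.022×10²³ = 4.444×10⁻⁴ mol.
Fraction absorbed: 1 − 10^(−0.119) = 0.2397.
Photons absorbed: 0.2397 × 4.444×10⁻⁴ = 1.065×10⁻⁴ mol.
Product: Φ × n_abs = 0.37 × 1.065×10⁻⁴ = 3.941×10⁻⁵ mol.
As a count: 3.941×10⁻⁵ × 6.022×10²³ = 2.4×10¹⁹.

2.4×10¹⁹ initiating radicals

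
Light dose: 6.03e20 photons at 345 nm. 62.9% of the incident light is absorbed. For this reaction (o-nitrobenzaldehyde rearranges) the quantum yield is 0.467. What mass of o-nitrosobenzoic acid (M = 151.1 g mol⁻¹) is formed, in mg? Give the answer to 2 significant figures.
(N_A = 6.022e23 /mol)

Moles of photons: 6.03e20 / 6.022e23 = 0.001001 mol.
Photons absorbed: 0.629 × 0.001001 = 6.296e-4 mol.
Product: Φ × n_abs = 0.467 × 6.296e-4 = 2.940e-4 mol.
Mass: 2.940e-4 × 151.1 = 0.04442 g = 44 mg.

44 mg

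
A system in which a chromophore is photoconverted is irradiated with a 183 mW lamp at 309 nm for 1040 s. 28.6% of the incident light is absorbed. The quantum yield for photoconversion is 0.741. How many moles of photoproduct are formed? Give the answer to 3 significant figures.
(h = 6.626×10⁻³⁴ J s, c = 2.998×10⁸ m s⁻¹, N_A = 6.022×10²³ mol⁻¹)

1.04×10⁻⁴ mol

Photon energy at 309 nm: hc/λ = (6.626×10⁻³⁴)(2.998×10⁸)/(309×10⁻⁹) = 6.429×10⁻¹⁹ J.
Energy delivered: (183 mW)(1040 s) = 190.3 J.
Photons incident: 190.3 / 6.429×10⁻¹⁹ = 2.960×10²⁰, i.e. 2.960×10²⁰/6.022×10²³ = 4.915×10⁻⁴ mol.
Photons absorbed: 0.286 × 4.915×10⁻⁴ = 1.406×10⁻⁴ mol.
Product: Φ × n_abs = 0.741 × 1.406×10⁻⁴ = 1.042×10⁻⁴ mol.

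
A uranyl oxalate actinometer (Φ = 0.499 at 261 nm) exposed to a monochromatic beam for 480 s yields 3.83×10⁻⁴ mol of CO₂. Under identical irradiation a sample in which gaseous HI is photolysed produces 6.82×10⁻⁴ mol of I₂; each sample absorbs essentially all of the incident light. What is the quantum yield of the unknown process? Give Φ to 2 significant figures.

Photons absorbed by the actinometer: 3.83×10⁻⁴ / 0.499 = 7.675×10⁻⁴ mol.
Φ(unknown) = 6.82×10⁻⁴ / 7.675×10⁻⁴ = 0.89.

Φ = 0.89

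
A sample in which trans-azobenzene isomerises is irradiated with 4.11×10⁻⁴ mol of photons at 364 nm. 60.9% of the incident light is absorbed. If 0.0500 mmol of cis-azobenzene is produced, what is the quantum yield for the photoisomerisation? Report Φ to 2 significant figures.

Product: 0.0500 mmol = 5.00×10⁻⁵ mol.
Photons absorbed: 0.609 × 4.11×10⁻⁴ = 2.503×10⁻⁴ mol.
Φ = 5.00×10⁻⁵ mol / 2.503×10⁻⁴ mol photons = 0.20.

Φ = 0.20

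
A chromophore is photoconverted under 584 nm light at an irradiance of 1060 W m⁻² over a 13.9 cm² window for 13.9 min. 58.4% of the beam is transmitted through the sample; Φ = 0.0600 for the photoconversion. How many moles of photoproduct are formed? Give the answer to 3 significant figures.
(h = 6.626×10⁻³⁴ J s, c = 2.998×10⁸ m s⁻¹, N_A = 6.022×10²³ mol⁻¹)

1.50×10⁻⁴ mol

Photon energy at 584 nm: hc/λ = (6.626×10⁻³⁴)(2.998×10⁸)/(584×10⁻⁹) = 3.401×10⁻¹⁹ J.
Energy delivered: (1060 W m⁻²)(13.9×10⁻⁴ m²)(834 s) = 1229 J.
Photons incident: 1229 / 3.401×10⁻¹⁹ = 3.614×10²¹, i.e. 3.614×10²¹/6.022×10²³ = 0.006001 mol.
Fraction absorbed: 1 − 58.4/100 = 0.4160.
Photons absorbed: 0.4160 × 0.006001 = 0.002496 mol.
Product: Φ × n_abs = 0.0600 × 0.002496 = 1.498×10⁻⁴ mol.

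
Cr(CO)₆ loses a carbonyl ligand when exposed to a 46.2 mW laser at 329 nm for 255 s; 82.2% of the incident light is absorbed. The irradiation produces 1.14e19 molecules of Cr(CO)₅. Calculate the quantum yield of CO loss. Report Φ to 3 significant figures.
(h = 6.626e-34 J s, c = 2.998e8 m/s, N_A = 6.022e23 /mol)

Product: 1.14e19 / 6.022e23 = 1.893e-5 mol.
Photon energy at 329 nm: hc/λ = (6.626e-34)(2.998e8)/(329e-9) = 6.038e-19 J.
Energy delivered: (46.2 mW)(255 s) = 11.78 J.
Photons incident: 11.78 / 6.038e-19 = 1.951e19, i.e. 1.951e19/6.022e23 = 3.240e-5 mol.
Photons absorbed: 0.822 × 3.240e-5 = 2.663e-5 mol.
Φ = 1.893e-5 mol / 2.663e-5 mol photons = 0.711.

Φ = 0.711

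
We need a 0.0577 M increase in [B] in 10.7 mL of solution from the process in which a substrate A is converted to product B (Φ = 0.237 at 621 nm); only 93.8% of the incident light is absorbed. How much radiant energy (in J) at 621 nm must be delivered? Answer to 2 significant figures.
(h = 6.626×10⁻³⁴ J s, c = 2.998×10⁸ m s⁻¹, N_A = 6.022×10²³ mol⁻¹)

530 J

Product: (0.0577 M)(0.0107 L) = 6.174×10⁻⁴ mol.
Photons that must be absorbed: 6.174×10⁻⁴ / 0.237 = 0.002605 mol.
Incident photons needed: 0.002605 / 0.938 = 0.002777 mol.
Photon energy: hc/λ = 3.199×10⁻¹⁹ J; per mole, 1.926×10⁵ J mol⁻¹.
Energy required: 0.002777 × 1.926×10⁵ = 530 J.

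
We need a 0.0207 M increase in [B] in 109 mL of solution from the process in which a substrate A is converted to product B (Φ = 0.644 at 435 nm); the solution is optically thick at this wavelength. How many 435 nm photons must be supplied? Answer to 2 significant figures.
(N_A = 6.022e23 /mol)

Product: (0.0207 M)(0.109 L) = 0.002256 mol.
Photons that must be absorbed: 0.002256 / 0.644 = 0.003503 mol.
Photon count: 0.003503 × 6.022e23 = 2.1e21.

2.1e21 photons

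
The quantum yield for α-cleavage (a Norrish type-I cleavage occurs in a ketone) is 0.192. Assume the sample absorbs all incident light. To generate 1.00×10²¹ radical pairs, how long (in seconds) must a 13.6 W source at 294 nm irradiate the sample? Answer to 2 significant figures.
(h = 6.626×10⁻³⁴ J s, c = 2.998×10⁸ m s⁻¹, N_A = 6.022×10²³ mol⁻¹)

Product: 1.00×10²¹ / 6.022×10²³ = 0.001661 mol.
Photons that must be absorbed: 0.001661 / 0.192 = 0.008651 mol.
Photon energy: hc/λ = 6.757×10⁻¹⁹ J; per mole, 4.069×10⁵ J mol⁻¹.
Energy required: 0.008651 × 4.069×10⁵ = 3520 J.
Time: 3520 J / 13.6 W = 260 s.

t ≈ 260 s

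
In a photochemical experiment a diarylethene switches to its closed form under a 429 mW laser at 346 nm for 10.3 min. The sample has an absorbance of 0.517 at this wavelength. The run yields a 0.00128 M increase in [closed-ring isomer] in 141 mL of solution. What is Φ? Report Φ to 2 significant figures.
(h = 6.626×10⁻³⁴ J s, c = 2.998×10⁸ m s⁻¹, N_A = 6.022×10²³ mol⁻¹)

Product: (0.00128 M)(0.141 L) = 1.805×10⁻⁴ mol.
Photon energy at 346 nm: hc/λ = (6.626×10⁻³⁴)(2.998×10⁸)/(346×10⁻⁹) = 5.741×10⁻¹⁹ J.
Energy delivered: (429 mW)(618 s) = 265.1 J.
Photons incident: 265.1 / 5.741×10⁻¹⁹ = 4.618×10²⁰, i.e. 4.618×10²⁰/6.022×10²³ = 7.669×10⁻⁴ mol.
Fraction absorbed: 1 − 10^(−0.517) = 0.6959.
Photons absorbed: 0.6959 × 7.669×10⁻⁴ = 5.337×10⁻⁴ mol.
Φ = 1.805×10⁻⁴ mol / 5.337×10⁻⁴ mol photons = 0.34.

Φ = 0.34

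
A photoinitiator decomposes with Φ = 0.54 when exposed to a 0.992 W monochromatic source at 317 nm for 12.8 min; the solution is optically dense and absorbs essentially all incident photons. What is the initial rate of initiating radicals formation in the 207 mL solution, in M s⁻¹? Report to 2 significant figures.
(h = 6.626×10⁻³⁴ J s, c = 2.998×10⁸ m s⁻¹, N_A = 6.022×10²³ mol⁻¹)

6.9×10⁻⁶ M s⁻¹

Photon energy at 317 nm: hc/λ = (6.626×10⁻³⁴)(2.998×10⁸)/(317×10⁻⁹) = 6.266×10⁻¹⁹ J.
Energy delivered: (0.992 W)(768 s) = 761.9 J.
Photons incident: 761.9 / 6.266×10⁻¹⁹ = 1.216×10²¹, i.e. 1.216×10²¹/6.022×10²³ = 0.002019 mol.
Product formed: 0.54 × 0.002019 = 0.001090 mol.
Rate: 0.001090 mol / (768 s × 0.207 L) = 6.9×10⁻⁶ M s⁻¹.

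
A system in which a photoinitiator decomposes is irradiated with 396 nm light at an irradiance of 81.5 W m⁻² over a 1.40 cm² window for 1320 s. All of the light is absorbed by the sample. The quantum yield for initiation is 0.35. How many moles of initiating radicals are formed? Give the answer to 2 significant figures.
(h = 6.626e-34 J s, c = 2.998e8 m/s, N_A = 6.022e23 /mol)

Photon energy at 396 nm: hc/λ = (6.626e-34)(2.998e8)/(396e-9) = 5.016e-19 J.
Energy delivered: (81.5 W m⁻²)(1.40e-4 m²)(1320 s) = 15.06 J.
Photons incident: 15.06 / 5.016e-19 = 3.002e19, i.e. 3.002e19/6.022e23 = 4.985e-5 mol.
Product: Φ × n_abs = 0.35 × 4.985e-5 = 1.745e-5 mol.

1.7e-5 mol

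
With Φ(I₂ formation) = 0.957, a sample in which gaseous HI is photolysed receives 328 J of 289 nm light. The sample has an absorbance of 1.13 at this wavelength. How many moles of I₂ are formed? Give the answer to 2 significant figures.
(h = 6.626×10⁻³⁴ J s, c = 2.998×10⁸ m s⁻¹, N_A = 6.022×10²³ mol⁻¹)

7.0×10⁻⁴ mol

Photon energy at 289 nm: hc/λ = (6.626×10⁻³⁴)(2.998×10⁸)/(289×10⁻⁹) = 6.874×10⁻¹⁹ J.
Photons incident: 328 / 6.874×10⁻¹⁹ = 4.772×10²⁰, i.e. 4.772×10²⁰/6.022×10²³ = 7.924×10⁻⁴ mol.
Fraction absorbed: 1 − 10^(−1.13) = 0.9259.
Photons absorbed: 0.9259 × 7.924×10⁻⁴ = 7.337×10⁻⁴ mol.
Product: Φ × n_abs = 0.957 × 7.337×10⁻⁴ = 7.022×10⁻⁴ mol.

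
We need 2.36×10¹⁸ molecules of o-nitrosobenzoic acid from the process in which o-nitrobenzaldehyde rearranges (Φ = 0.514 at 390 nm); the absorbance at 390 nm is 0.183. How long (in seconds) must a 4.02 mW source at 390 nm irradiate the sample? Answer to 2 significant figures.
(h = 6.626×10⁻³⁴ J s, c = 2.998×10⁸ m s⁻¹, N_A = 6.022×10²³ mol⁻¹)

t ≈ 1700 s

Product: 2.36×10¹⁸ / 6.022×10²³ = 3.919×10⁻⁶ mol.
Photons that must be absorbed: 3.919×10⁻⁶ / 0.514 = 7.625×10⁻⁶ mol.
Fraction absorbed: 1 − 10^(−0.183) = 0.3439.
Incident photons needed: 7.625×10⁻⁶ / 0.3439 = 2.217×10⁻⁵ mol.
Photon energy: hc/λ = 5.094×10⁻¹⁹ J; per mole, 3.068×10⁵ J mol⁻¹.
Energy required: 2.217×10⁻⁵ × 3.068×10⁵ = 6.802 J.
Time: 6.802 J / 0.00402 W = 1700 s.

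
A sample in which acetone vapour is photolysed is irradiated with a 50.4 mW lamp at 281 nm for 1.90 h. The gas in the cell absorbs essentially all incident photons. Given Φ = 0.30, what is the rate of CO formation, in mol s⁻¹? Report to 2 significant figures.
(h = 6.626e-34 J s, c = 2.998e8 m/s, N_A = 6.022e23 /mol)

3.6e-8 mol s⁻¹

Photon energy at 281 nm: hc/λ = (6.626e-34)(2.998e8)/(281e-9) = 7.069e-19 J.
Energy delivered: (50.4 mW)(6840 s) = 344.7 J.
Photons incident: 344.7 / 7.069e-19 = 4.876e20, i.e. 4.876e20/6.022e23 = 8.097e-4 mol.
Product formed: 0.30 × 8.097e-4 = 2.429e-4 mol.
Rate: 2.429e-4 / 6840 s = 3.6e-8 mol s⁻¹.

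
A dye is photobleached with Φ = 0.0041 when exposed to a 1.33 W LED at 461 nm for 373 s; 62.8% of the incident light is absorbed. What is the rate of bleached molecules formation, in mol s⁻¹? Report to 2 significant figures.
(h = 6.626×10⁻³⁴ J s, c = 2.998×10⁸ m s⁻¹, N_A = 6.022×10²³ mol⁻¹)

1.3×10⁻⁸ mol s⁻¹

Photon energy at 461 nm: hc/λ = (6.626×10⁻³⁴)(2.998×10⁸)/(461×10⁻⁹) = 4.309×10⁻¹⁹ J.
Energy delivered: (1.33 W)(373 s) = 496.1 J.
Photons incident: 496.1 / 4.309×10⁻¹⁹ = 1.151×10²¹, i.e. 1.151×10²¹/6.022×10²³ = 0.001911 mol.
Photons absorbed: 0.628 × 0.001911 = 0.001200 mol.
Product formed: 0.0041 × 0.001200 = 4.920×10⁻⁶ mol.
Rate: 4.920×10⁻⁶ / 373 s = 1.3×10⁻⁸ mol s⁻¹.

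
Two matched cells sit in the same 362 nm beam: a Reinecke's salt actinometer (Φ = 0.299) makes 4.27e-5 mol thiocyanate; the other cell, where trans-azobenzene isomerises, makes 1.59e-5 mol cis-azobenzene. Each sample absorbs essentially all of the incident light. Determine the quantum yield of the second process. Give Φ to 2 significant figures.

Photons absorbed by the actinometer: 4.27e-5 / 0.299 = 1.428e-4 mol.
Φ(unknown) = 1.59e-5 / 1.428e-4 = 0.11.

Φ = 0.11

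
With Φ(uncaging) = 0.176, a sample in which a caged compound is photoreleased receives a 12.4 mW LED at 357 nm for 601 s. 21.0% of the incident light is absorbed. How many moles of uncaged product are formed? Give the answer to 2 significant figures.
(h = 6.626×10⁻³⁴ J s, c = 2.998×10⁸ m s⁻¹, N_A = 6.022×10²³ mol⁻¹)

Photon energy at 357 nm: hc/λ = (6.626×10⁻³⁴)(2.998×10⁸)/(357×10⁻⁹) = 5.564×10⁻¹⁹ J.
Energy delivered: (12.4 mW)(601 s) = 7.452 J.
Photons incident: 7.452 / 5.564×10⁻¹⁹ = 1.339×10¹⁹, i.e. 1.339×10¹⁹/6.022×10²³ = 2.224×10⁻⁵ mol.
Photons absorbed: 0.210 × 2.224×10⁻⁵ = 4.670×10⁻⁶ mol.
Product: Φ × n_abs = 0.176 × 4.670×10⁻⁶ = 8.219×10⁻⁷ mol.

8.2×10⁻⁷ mol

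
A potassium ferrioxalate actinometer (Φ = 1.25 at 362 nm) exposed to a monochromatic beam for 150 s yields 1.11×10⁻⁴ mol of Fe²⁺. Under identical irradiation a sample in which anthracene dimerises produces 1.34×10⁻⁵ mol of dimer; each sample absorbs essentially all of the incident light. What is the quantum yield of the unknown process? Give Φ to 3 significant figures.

Φ = 0.151

Photons absorbed by the actinometer: 1.11×10⁻⁴ / 1.25 = 8.880×10⁻⁵ mol.
Φ(unknown) = 1.34×10⁻⁵ / 8.880×10⁻⁵ = 0.151.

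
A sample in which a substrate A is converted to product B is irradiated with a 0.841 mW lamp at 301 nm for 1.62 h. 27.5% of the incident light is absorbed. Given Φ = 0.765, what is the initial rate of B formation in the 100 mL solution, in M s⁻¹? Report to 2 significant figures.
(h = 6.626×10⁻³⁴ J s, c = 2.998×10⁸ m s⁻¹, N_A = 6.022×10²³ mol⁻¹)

Photon energy at 301 nm: hc/λ = (6.626×10⁻³⁴)(2.998×10⁸)/(301×10⁻⁹) = 6.600×10⁻¹⁹ J.
Energy delivered: (0.841 mW)(5832 s) = 4.905 J.
Photons incident: 4.905 / 6.600×10⁻¹⁹ = 7.432×10¹⁸, i.e. 7.432×10¹⁸/6.022×10²³ = 1.234×10⁻⁵ mol.
Photons absorbed: 0.275 × 1.234×10⁻⁵ = 3.394×10⁻⁶ mol.
Product formed: 0.765 × 3.394×10⁻⁶ = 2.596×10⁻⁶ mol.
Rate: 2.596×10⁻⁶ mol / (5832 s × 0.1 L) = 4.5×10⁻⁹ M s⁻¹.

4.5×10⁻⁹ M s⁻¹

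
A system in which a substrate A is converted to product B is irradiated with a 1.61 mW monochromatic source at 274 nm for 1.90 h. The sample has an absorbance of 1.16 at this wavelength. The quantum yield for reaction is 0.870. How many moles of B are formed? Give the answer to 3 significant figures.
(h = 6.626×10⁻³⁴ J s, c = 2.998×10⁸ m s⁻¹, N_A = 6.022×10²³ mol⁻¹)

2.04×10⁻⁵ mol

Photon energy at 274 nm: hc/λ = (6.626×10⁻³⁴)(2.998×10⁸)/(274×10⁻⁹) = 7.250×10⁻¹⁹ J.
Energy delivered: (1.61 mW)(6840 s) = 11.01 J.
Photons incident: 11.01 / 7.250×10⁻¹⁹ = 1.519×10¹⁹, i.e. 1.519×10¹⁹/6.022×10²³ = 2.522×10⁻⁵ mol.
Fraction absorbed: 1 − 10^(−1.16) = 0.9308.
Photons absorbed: 0.9308 × 2.522×10⁻⁵ = 2.347×10⁻⁵ mol.
Product: Φ × n_abs = 0.870 × 2.347×10⁻⁵ = 2.042×10⁻⁵ mol.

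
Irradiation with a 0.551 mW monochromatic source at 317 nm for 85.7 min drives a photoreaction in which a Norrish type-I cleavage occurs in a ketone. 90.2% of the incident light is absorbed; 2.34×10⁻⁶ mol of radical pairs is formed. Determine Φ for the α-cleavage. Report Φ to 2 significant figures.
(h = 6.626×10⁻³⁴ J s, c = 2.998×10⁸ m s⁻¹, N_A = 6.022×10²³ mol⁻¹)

Φ = 0.35

Photon energy at 317 nm: hc/λ = (6.626×10⁻³⁴)(2.998×10⁸)/(317×10⁻⁹) = 6.266×10⁻¹⁹ J.
Energy delivered: (0.551 mW)(5142 s) = 2.833 J.
Photons incident: 2.833 / 6.266×10⁻¹⁹ = 4.521×10¹⁸, i.e. 4.521×10¹⁸/6.022×10²³ = 7.507×10⁻⁶ mol.
Photons absorbed: 0.902 × 7.507×10⁻⁶ = 6.771×10⁻⁶ mol.
Φ = 2.34×10⁻⁶ mol / 6.771×10⁻⁶ mol photons = 0.35.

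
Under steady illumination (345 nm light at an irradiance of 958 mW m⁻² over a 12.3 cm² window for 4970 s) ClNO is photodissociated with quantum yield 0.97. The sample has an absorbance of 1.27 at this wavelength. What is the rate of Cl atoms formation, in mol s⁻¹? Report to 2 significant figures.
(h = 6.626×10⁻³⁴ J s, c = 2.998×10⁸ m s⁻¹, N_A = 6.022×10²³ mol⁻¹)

Photon energy at 345 nm: hc/λ = (6.626×10⁻³⁴)(2.998×10⁸)/(345×10⁻⁹) = 5.758×10⁻¹⁹ J.
Energy delivered: (958 mW m⁻²)(12.3×10⁻⁴ m²)(4970 s) = 5.856 J.
Photons incident: 5.856 / 5.758×10⁻¹⁹ = 1.017×10¹⁹, i.e. 1.017×10¹⁹/6.022×10²³ = 1.689×10⁻⁵ mol.
Fraction absorbed: 1 − 10^(−1.27) = 0.9463.
Photons absorbed: 0.9463 × 1.689×10⁻⁵ = 1.598×10⁻⁵ mol.
Product formed: 0.97 × 1.598×10⁻⁵ = 1.550×10⁻⁵ mol.
Rate: 1.550×10⁻⁵ / 4970 s = 3.1×10⁻⁹ mol s⁻¹.

3.1×10⁻⁹ mol s⁻¹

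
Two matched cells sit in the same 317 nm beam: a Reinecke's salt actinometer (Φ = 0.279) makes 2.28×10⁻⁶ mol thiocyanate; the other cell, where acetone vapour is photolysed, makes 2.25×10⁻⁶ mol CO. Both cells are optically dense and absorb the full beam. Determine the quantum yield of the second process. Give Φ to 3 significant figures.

Photons absorbed by the actinometer: 2.28×10⁻⁶ / 0.279 = 8.172×10⁻⁶ mol.
Φ(unknown) = 2.25×10⁻⁶ / 8.172×10⁻⁶ = 0.275.

Φ = 0.275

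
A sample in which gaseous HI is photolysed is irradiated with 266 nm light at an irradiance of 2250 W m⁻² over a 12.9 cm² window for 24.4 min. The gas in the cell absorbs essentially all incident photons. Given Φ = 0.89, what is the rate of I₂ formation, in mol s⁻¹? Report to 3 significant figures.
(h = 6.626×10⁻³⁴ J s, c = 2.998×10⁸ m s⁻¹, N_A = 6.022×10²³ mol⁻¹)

5.74×10⁻⁶ mol s⁻¹

Photon energy at 266 nm: hc/λ = (6.626×10⁻³⁴)(2.998×10⁸)/(266×10⁻⁹) = 7.468×10⁻¹⁹ J.
Energy delivered: (2250 W m⁻²)(12.9×10⁻⁴ m²)(1464 s) = 4249 J.
Photons incident: 4249 / 7.468×10⁻¹⁹ = 5.690×10²¹, i.e. 5.690×10²¹/6.022×10²³ = 0.009449 mol.
Product formed: 0.89 × 0.009449 = 0.008410 mol.
Rate: 0.008410 / 1464 s = 5.74×10⁻⁶ mol s⁻¹.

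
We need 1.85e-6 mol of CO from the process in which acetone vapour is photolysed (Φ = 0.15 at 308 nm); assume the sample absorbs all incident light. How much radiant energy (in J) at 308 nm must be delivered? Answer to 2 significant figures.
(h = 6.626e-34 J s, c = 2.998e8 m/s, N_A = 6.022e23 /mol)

Photons that must be absorbed: 1.85e-6 / 0.15 = 1.233e-5 mol.
Photon energy: hc/λ = 6.450e-19 J; per mole, 3.884e5 J mol⁻¹.
Energy required: 1.233e-5 × 3.884e5 = 4.8 J.

4.8 J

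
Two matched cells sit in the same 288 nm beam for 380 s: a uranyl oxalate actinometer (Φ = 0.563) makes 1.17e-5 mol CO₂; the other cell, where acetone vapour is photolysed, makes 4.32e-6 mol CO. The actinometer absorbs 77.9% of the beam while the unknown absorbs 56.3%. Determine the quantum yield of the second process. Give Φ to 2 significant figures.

Φ = 0.29

Photons absorbed by the actinometer: 1.17e-5 / 0.563 = 2.078e-5 mol.
Incident flux: 2.078e-5 / 0.779 = 2.668e-5 einstein.
Absorbed by unknown: 0.563 × 2.668e-5 = 1.502e-5 mol.
Φ(unknown) = 4.32e-6 / 1.502e-5 = 0.29.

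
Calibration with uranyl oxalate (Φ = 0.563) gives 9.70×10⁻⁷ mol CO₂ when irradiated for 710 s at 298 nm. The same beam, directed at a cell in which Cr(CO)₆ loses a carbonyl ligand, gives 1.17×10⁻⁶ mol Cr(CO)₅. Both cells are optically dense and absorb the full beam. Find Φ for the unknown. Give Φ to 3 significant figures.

Φ = 0.679

Photons absorbed by the actinometer: 9.70×10⁻⁷ / 0.563 = 1.723×10⁻⁶ mol.
Φ(unknown) = 1.17×10⁻⁶ / 1.723×10⁻⁶ = 0.679.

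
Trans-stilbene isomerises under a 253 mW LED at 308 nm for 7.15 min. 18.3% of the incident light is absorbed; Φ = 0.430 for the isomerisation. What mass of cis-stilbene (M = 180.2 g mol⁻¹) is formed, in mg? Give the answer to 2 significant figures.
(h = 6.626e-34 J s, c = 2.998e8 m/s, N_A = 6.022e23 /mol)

Photon energy at 308 nm: hc/λ = (6.626e-34)(2.998e8)/(308e-9) = 6.450e-19 J.
Energy delivered: (253 mW)(429 s) = 108.5 J.
Photons incident: 108.5 / 6.450e-19 = 1.682e20, i.e. 1.682e20/6.022e23 = 2.793e-4 mol.
Photons absorbed: 0.183 × 2.793e-4 = 5.111e-5 mol.
Product: Φ × n_abs = 0.430 × 5.111e-5 = 2.198e-5 mol.
Mass: 2.198e-5 × 180.2 = 0.003961 g = 4.0 mg.

4.0 mg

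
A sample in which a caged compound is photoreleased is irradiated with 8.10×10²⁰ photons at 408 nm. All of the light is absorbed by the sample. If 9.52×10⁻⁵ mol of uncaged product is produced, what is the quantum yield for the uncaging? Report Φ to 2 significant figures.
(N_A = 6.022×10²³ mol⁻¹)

Moles of photons: 8.10×10²⁰ / 6.022×10²³ = 0.001345 mol.
Φ = 9.52×10⁻⁵ mol / 0.001345 mol photons = 0.071.

Φ = 0.071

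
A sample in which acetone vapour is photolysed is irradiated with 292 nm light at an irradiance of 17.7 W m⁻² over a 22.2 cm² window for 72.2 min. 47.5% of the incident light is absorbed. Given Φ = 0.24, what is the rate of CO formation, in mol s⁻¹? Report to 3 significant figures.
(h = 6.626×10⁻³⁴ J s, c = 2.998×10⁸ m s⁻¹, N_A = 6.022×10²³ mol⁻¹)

Photon energy at 292 nm: hc/λ = (6.626×10⁻³⁴)(2.998×10⁸)/(292×10⁻⁹) = 6.803×10⁻¹⁹ J.
Energy delivered: (17.7 W m⁻²)(22.2×10⁻⁴ m²)(4332 s) = 170.2 J.
Photons incident: 170.2 / 6.803×10⁻¹⁹ = 2.502×10²⁰, i.e. 2.502×10²⁰/6.022×10²³ = 4.155×10⁻⁴ mol.
Photons absorbed: 0.475 × 4.155×10⁻⁴ = 1.974×10⁻⁴ mol.
Product formed: 0.24 × 1.974×10⁻⁴ = 4.738×10⁻⁵ mol.
Rate: 4.738×10⁻⁵ / 4332 s = 1.09×10⁻⁸ mol s⁻¹.

1.09×10⁻⁸ mol s⁻¹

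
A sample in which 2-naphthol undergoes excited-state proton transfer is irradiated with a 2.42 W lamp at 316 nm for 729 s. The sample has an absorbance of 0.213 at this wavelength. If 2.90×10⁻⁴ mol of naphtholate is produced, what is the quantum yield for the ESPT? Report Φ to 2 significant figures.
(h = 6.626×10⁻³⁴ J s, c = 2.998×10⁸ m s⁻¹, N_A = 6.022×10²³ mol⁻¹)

Photon energy at 316 nm: hc/λ = (6.626×10⁻³⁴)(2.998×10⁸)/(316×10⁻⁹) = 6.286×10⁻¹⁹ J.
Energy delivered: (2.42 W)(729 s) = 1764 J.
Photons incident: 1764 / 6.286×10⁻¹⁹ = 2.806×10²¹, i.e. 2.806×10²¹/6.022×10²³ = 0.004660 mol.
Fraction absorbed: 1 − 10^(−0.213) = 0.3876.
Photons absorbed: 0.3876 × 0.004660 = 0.001806 mol.
Φ = 2.90×10⁻⁴ mol / 0.001806 mol photons = 0.16.

Φ = 0.16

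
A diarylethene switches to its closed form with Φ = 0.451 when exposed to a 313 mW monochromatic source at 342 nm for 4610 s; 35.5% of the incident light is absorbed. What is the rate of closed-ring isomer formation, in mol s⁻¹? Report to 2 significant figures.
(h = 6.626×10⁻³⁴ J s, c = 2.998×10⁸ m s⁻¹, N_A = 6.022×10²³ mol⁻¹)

Photon energy at 342 nm: hc/λ = (6.626×10⁻³⁴)(2.998×10⁸)/(342×10⁻⁹) = 5.808×10⁻¹⁹ J.
Energy delivered: (313 mW)(4610 s) = 1443 J.
Photons incident: 1443 / 5.808×10⁻¹⁹ = 2.485×10²¹, i.e. 2.485×10²¹/6.022×10²³ = 0.004127 mol.
Photons absorbed: 0.355 × 0.004127 = 0.001465 mol.
Product formed: 0.451 × 0.001465 = 6.607×10⁻⁴ mol.
Rate: 6.607×10⁻⁴ / 4610 s = 1.4×10⁻⁷ mol s⁻¹.

1.4×10⁻⁷ mol s⁻¹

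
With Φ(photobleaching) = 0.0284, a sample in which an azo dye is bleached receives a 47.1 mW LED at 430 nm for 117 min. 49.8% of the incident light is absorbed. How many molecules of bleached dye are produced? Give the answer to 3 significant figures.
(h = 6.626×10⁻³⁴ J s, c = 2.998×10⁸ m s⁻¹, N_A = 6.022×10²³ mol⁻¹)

Photon energy at 430 nm: hc/λ = (6.626×10⁻³⁴)(2.998×10⁸)/(430×10⁻⁹) = 4.620×10⁻¹⁹ J.
Energy delivered: (47.1 mW)(7020 s) = 330.6 J.
Photons incident: 330.6 / 4.620×10⁻¹⁹ = 7.156×10²⁰, i.e. 7.156×10²⁰/6.022×10²³ = 0.001188 mol.
Photons absorbed: 0.498 × 0.001188 = 5.916×10⁻⁴ mol.
Product: Φ × n_abs = 0.0284 × 5.916×10⁻⁴ = 1.680×10⁻⁵ mol.
As a count: 1.680×10⁻⁵ × 6.022×10²³ = 1.01×10¹⁹.

1.01×10¹⁹ molecules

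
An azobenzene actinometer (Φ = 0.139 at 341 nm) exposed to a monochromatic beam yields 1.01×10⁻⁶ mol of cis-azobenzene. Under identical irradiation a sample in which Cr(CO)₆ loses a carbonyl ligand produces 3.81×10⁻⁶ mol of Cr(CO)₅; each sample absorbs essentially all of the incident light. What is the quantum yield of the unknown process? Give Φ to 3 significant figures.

Φ = 0.524

Photons absorbed by the actinometer: 1.01×10⁻⁶ / 0.139 = 7.266×10⁻⁶ mol.
Φ(unknown) = 3.81×10⁻⁶ / 7.266×10⁻⁶ = 0.524.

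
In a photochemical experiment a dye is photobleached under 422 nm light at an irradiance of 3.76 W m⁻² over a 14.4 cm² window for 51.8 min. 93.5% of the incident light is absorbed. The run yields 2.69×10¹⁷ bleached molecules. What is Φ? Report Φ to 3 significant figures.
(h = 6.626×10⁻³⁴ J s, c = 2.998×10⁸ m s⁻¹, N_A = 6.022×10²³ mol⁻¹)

Φ = 0.00805

Product: 2.69×10¹⁷ / 6.022×10²³ = 4.467×10⁻⁷ mol.
Photon energy at 422 nm: hc/λ = (6.626×10⁻³⁴)(2.998×10⁸)/(422×10⁻⁹) = 4.707×10⁻¹⁹ J.
Energy delivered: (3.76 W m⁻²)(14.4×10⁻⁴ m²)(3108 s) = 16.83 J.
Photons incident: 16.83 / 4.707×10⁻¹⁹ = 3.576×10¹⁹, i.e. 3.576×10¹⁹/6.022×10²³ = 5.938×10⁻⁵ mol.
Photons absorbed: 0.935 × 5.938×10⁻⁵ = 5.552×10⁻⁵ mol.
Φ = 4.467×10⁻⁷ mol / 5.552×10⁻⁵ mol photons = 0.00805.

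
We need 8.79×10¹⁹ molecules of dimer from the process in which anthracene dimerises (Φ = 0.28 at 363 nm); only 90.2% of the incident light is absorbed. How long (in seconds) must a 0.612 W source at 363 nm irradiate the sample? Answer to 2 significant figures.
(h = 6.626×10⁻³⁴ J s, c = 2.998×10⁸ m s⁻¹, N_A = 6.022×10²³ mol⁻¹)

Product: 8.79×10¹⁹ / 6.022×10²³ = 1.460×10⁻⁴ mol.
Photons that must be absorbed: 1.460×10⁻⁴ / 0.28 = 5.214×10⁻⁴ mol.
Incident photons needed: 5.214×10⁻⁴ / 0.902 = 5.780×10⁻⁴ mol.
Photon energy: hc/λ = 5.472×10⁻¹⁹ J; per mole, 3.295×10⁵ J mol⁻¹.
Energy required: 5.780×10⁻⁴ × 3.295×10⁵ = 190.5 J.
Time: 190.5 J / 0.612 W = 310 s.

t ≈ 310 s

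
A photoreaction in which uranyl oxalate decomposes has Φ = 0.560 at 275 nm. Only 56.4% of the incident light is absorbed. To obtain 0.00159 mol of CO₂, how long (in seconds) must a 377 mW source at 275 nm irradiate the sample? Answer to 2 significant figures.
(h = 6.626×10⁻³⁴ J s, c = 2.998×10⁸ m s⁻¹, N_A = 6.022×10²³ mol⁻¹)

t ≈ 5800 s

Photons that must be absorbed: 0.00159 / 0.560 = 0.002839 mol.
Incident photons needed: 0.002839 / 0.564 = 0.005034 mol.
Photon energy: hc/λ = 7.224×10⁻¹⁹ J; per mole, 4.350×10⁵ J mol⁻¹.
Energy required: 0.005034 × 4.350×10⁵ = 2190 J.
Time: 2190 J / 0.377 W = 5800 s.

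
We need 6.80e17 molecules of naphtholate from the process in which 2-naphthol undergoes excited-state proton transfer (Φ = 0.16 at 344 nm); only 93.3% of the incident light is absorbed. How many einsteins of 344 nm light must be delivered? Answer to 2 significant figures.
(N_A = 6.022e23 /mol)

7.6e-6 einstein

Product: 6.80e17 / 6.022e23 = 1.129e-6 mol.
Photons that must be absorbed: 1.129e-6 / 0.16 = 7.056e-6 mol.
Incident photons needed: 7.056e-6 / 0.933 = 7.563e-6 mol.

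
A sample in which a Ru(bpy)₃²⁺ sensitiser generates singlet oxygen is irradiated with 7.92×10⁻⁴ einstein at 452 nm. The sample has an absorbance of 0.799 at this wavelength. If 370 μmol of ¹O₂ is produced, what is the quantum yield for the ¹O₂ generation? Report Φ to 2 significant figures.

Product: 370 μmol = 3.70×10⁻⁴ mol.
Fraction absorbed: 1 − 10^(−0.799) = 0.8411.
Photons absorbed: 0.8411 × 7.92×10⁻⁴ = 6.662×10⁻⁴ mol.
Φ = 3.70×10⁻⁴ mol / 6.662×10⁻⁴ mol photons = 0.56.

Φ = 0.56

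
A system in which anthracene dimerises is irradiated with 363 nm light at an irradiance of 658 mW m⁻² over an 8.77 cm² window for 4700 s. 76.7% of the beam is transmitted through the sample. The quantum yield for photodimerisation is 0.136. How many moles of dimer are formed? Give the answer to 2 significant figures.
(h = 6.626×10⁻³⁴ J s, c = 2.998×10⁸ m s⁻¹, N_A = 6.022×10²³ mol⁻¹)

Photon energy at 363 nm: hc/λ = (6.626×10⁻³⁴)(2.998×10⁸)/(363×10⁻⁹) = 5.472×10⁻¹⁹ J.
Energy delivered: (658 mW m⁻²)(8.77×10⁻⁴ m²)(4700 s) = 2.712 J.
Photons incident: 2.712 / 5.472×10⁻¹⁹ = 4.956×10¹⁸, i.e. 4.956×10¹⁸/6.022×10²³ = 8.230×10⁻⁶ mol.
Fraction absorbed: 1 − 76.7/100 = 0.2330.
Photons absorbed: 0.2330 × 8.230×10⁻⁶ = 1.918×10⁻⁶ mol.
Product: Φ × n_abs = 0.136 × 1.918×10⁻⁶ = 2.608×10⁻⁷ mol.

2.6×10⁻⁷ mol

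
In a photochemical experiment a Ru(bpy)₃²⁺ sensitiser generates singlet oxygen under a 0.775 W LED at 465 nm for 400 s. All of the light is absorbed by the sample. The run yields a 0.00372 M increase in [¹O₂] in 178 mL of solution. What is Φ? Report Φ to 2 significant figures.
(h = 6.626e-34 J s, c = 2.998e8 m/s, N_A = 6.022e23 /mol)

Φ = 0.55

Product: (0.00372 M)(0.178 L) = 6.622e-4 mol.
Photon energy at 465 nm: hc/λ = (6.626e-34)(2.998e8)/(465e-9) = 4.272e-19 J.
Energy delivered: (0.775 W)(400 s) = 310.0 J.
Photons incident: 310.0 / 4.272e-19 = 7.257e20, i.e. 7.257e20/6.022e23 = 0.001205 mol.
Φ = 6.622e-4 mol / 0.001205 mol photons = 0.55.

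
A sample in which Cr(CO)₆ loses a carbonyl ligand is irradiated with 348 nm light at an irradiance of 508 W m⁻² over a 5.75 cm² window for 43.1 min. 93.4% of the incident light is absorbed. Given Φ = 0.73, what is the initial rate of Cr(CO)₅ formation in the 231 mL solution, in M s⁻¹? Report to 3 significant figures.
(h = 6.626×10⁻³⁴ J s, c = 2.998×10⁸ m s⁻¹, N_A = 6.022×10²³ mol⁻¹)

2.51×10⁻⁶ M s⁻¹

Photon energy at 348 nm: hc/λ = (6.626×10⁻³⁴)(2.998×10⁸)/(348×10⁻⁹) = 5.708×10⁻¹⁹ J.
Energy delivered: (508 W m⁻²)(5.75×10⁻⁴ m²)(2586 s) = 755.4 J.
Photons incident: 755.4 / 5.708×10⁻¹⁹ = 1.323×10²¹, i.e. 1.323×10²¹/6.022×10²³ = 0.002197 mol.
Photons absorbed: 0.934 × 0.002197 = 0.002052 mol.
Product formed: 0.73 × 0.002052 = 0.001498 mol.
Rate: 0.001498 mol / (2586 s × 0.231 L) = 2.51×10⁻⁶ M s⁻¹.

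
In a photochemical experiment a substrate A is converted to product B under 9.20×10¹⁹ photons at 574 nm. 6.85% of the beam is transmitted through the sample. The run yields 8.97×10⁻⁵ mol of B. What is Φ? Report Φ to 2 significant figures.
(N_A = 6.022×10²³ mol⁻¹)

Moles of photons: 9.20×10¹⁹ / 6.022×10²³ = 1.528×10⁻⁴ mol.
Fraction absorbed: 1 − 6.85/100 = 0.9315.
Photons absorbed: 0.9315 × 1.528×10⁻⁴ = 1.423×10⁻⁴ mol.
Φ = 8.97×10⁻⁵ mol / 1.423×10⁻⁴ mol photons = 0.63.

Φ = 0.63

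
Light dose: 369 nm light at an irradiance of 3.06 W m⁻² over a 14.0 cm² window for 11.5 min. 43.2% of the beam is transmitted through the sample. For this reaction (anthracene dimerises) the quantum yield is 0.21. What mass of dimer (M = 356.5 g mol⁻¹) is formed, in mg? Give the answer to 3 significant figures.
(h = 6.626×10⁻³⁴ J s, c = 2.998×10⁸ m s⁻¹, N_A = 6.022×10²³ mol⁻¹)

0.388 mg

Photon energy at 369 nm: hc/λ = (6.626×10⁻³⁴)(2.998×10⁸)/(369×10⁻⁹) = 5.383×10⁻¹⁹ J.
Energy delivered: (3.06 W m⁻²)(14.0×10⁻⁴ m²)(690 s) = 2.956 J.
Photons incident: 2.956 / 5.383×10⁻¹⁹ = 5.491×10¹⁸, i.e. 5.491×10¹⁸/6.022×10²³ = 9.118×10⁻⁶ mol.
Fraction absorbed: 1 − 43.2/100 = 0.5680.
Photons absorbed: 0.5680 × 9.118×10⁻⁶ = 5.179×10⁻⁶ mol.
Product: Φ × n_abs = 0.21 × 5.179×10⁻⁶ = 1.088×10⁻⁶ mol.
Mass: 1.088×10⁻⁶ × 356.5 = 3.879×10⁻⁴ g = 0.388 mg.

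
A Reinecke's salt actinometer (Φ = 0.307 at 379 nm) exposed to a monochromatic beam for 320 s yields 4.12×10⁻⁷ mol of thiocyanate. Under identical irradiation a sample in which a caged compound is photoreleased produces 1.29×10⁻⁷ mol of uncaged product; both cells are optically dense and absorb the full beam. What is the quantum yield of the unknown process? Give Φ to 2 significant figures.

Photons absorbed by the actinometer: 4.12×10⁻⁷ / 0.307 = 1.342×10⁻⁶ mol.
Φ(unknown) = 1.29×10⁻⁷ / 1.342×10⁻⁶ = 0.096.

Φ = 0.096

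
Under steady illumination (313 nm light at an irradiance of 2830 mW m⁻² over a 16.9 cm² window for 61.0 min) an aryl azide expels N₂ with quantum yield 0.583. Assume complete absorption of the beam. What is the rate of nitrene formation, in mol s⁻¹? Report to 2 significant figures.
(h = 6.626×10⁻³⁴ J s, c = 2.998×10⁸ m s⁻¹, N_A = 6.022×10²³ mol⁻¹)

7.3×10⁻⁹ mol s⁻¹

Photon energy at 313 nm: hc/λ = (6.626×10⁻³⁴)(2.998×10⁸)/(313×10⁻⁹) = 6.347×10⁻¹⁹ J.
Energy delivered: (2830 mW m⁻²)(16.9×10⁻⁴ m²)(3660 s) = 17.50 J.
Photons incident: 17.50 / 6.347×10⁻¹⁹ = 2.757×10¹⁹, i.e. 2.757×10¹⁹/6.022×10²³ = 4.578×10⁻⁵ mol.
Product formed: 0.583 × 4.578×10⁻⁵ = 2.669×10⁻⁵ mol.
Rate: 2.669×10⁻⁵ / 3660 s = 7.3×10⁻⁹ mol s⁻¹.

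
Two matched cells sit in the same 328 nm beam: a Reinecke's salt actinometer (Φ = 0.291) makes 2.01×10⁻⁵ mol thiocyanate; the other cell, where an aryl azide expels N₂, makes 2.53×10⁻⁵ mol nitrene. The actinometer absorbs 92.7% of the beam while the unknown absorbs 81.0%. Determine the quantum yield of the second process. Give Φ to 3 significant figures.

Φ = 0.419

Photons absorbed by the actinometer: 2.01×10⁻⁵ / 0.291 = 6.907×10⁻⁵ mol.
Incident flux: 6.907×10⁻⁵ / 0.927 = 7.451×10⁻⁵ einstein.
Absorbed by unknown: 0.810 × 7.451×10⁻⁵ = 6.035×10⁻⁵ mol.
Φ(unknown) = 2.53×10⁻⁵ / 6.035×10⁻⁵ = 0.419.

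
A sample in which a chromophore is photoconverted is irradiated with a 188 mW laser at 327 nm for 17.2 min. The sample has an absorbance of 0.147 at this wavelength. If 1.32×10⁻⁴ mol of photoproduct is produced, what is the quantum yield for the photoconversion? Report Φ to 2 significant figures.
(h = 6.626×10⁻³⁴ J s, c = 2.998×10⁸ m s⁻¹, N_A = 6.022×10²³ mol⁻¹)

Photon energy at 327 nm: hc/λ = (6.626×10⁻³⁴)(2.998×10⁸)/(327×10⁻⁹) = 6.075×10⁻¹⁹ J.
Energy delivered: (188 mW)(1032 s) = 194.0 J.
Photons incident: 194.0 / 6.075×10⁻¹⁹ = 3.193×10²⁰, i.e. 3.193×10²⁰/6.022×10²³ = 5.302×10⁻⁴ mol.
Fraction absorbed: 1 − 10^(−0.147) = 0.2871.
Photons absorbed: 0.2871 × 5.302×10⁻⁴ = 1.522×10⁻⁴ mol.
Φ = 1.32×10⁻⁴ mol / 1.522×10⁻⁴ mol photons = 0.87.

Φ = 0.87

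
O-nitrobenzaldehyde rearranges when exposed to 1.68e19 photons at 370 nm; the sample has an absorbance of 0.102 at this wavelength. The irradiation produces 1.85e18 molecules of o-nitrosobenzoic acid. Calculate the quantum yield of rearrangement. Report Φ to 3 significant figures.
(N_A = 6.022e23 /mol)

Product: 1.85e18 / 6.022e23 = 3.072e-6 mol.
Moles of photons: 1.68e19 / 6.022e23 = 2.790e-5 mol.
Fraction absorbed: 1 − 10^(−0.102) = 0.2093.
Photons absorbed: 0.2093 × 2.790e-5 = 5.839e-6 mol.
Φ = 3.072e-6 mol / 5.839e-6 mol photons = 0.526.

Φ = 0.526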